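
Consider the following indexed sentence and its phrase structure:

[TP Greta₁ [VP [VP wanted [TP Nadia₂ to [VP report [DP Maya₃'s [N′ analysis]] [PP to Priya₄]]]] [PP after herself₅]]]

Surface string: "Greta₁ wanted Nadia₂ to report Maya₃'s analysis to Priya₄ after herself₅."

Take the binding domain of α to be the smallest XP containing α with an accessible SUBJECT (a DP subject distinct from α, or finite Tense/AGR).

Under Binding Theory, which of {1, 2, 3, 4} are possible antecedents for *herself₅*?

*herself* is an anaphor, so Principle A applies: it must be bound in its binding domain.
Binding domain of *herself₅*: the matrix TP, whose subject is Greta₁.
*Greta₁* c-commands the anaphor within its binding domain → licit binder.
*Nadia₂* does not c-command the anaphor → cannot bind it.
*Maya₃* does not c-command the anaphor → cannot bind it.
*Priya₄* does not c-command the anaphor → cannot bind it.

{1}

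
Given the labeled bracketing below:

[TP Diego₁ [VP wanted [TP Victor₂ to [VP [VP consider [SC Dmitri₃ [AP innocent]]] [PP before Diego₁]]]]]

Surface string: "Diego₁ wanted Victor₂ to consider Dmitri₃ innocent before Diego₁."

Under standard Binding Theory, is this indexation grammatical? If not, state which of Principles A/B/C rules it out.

The two coindexed NPs are *Diego₁* (the lower occurrence) and *Diego₁* (the higher occurrence).
*Diego₁* (the lower occurrence) is an R-expression. Principle C requires it to be free everywhere.
*Diego₁* (the higher occurrence) c-commands it and carries the same index.
The R-expression is bound → Principle C violation.

Principle C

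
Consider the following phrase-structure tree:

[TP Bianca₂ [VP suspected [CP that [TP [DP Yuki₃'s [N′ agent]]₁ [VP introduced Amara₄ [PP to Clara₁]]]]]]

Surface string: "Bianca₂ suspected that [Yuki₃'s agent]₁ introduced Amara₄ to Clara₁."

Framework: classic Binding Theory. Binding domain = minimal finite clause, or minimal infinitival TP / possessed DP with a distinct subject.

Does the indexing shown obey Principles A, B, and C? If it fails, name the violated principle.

The two coindexed NPs are *[Yuki₃'s agent]₁* and *Clara₁*.
*Clara₁* is an R-expression. Principle C requires it to be free everywhere.
*[Yuki₃'s agent]₁* c-commands it and carries the same index.
The R-expression is bound → Principle C violation.

Principle C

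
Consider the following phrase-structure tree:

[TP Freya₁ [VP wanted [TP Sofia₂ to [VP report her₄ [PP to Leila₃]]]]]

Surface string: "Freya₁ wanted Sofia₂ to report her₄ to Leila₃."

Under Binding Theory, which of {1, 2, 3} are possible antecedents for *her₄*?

*her* is a pronoun, so Principle B applies: it must be free in its binding domain.
Binding domain of *her₄*: the embedded TP, whose subject is Sofia₂.
*Freya₁* c-commands the pronoun but from outside its binding domain, and is not c-commanded by it → coindexation permitted.
*Sofia₂* c-commands the pronoun within its binding domain → coindexation would violate Principle B.
*Leila₃*: the pronoun c-commands this R-expression → coindexation would violate Principle C on *Leila₃*.

{1}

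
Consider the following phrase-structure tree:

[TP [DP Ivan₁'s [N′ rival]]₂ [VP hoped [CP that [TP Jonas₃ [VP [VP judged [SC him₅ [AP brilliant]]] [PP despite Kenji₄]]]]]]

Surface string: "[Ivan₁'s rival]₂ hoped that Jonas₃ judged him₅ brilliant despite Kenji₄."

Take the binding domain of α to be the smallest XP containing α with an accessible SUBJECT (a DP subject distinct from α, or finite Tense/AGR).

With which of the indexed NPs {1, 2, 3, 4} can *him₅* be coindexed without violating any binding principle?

{1, 2, 4}

*him* is a pronoun, so Principle B applies: it must be free in its binding domain.
Binding domain of *him₅*: the embedded TP, whose subject is Jonas₃.
*Ivan₁* and the pronoun do not c-command one another → neither Principle B nor Principle C is at stake; coindexation permitted.
*[Ivan₁'s rival]₂* c-commands the pronoun but from outside its binding domain, and is not c-commanded by it → coindexation permitted.
*Jonas₃* c-commands the pronoun within its binding domain → coindexation would violate Principle B.
*Kenji₄* and the pronoun do not c-command one another → neither Principle B nor Principle C is at stake; coindexation permitted.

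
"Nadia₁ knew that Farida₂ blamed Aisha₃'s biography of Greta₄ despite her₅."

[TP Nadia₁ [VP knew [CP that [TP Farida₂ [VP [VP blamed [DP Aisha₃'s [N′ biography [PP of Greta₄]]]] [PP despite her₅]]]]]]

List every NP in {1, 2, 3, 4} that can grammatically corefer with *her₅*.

*her* is a pronoun, so Principle B applies: it must be free in its binding domain.
Binding domain of *her₅*: the embedded TP, whose subject is Farida₂.
*Nadia₁* c-commands the pronoun but from outside its binding domain, and is not c-commanded by it → coindexation permitted.
*Farida₂* c-commands the pronoun within its binding domain → coindexation would violate Principle B.
*Aisha₃* and the pronoun do not c-command one another → neither Principle B nor Principle C is at stake; coindexation permitted.
*Greta₄* and the pronoun do not c-command one another → neither Principle B nor Principle C is at stake; coindexation permitted.

{1, 3, 4}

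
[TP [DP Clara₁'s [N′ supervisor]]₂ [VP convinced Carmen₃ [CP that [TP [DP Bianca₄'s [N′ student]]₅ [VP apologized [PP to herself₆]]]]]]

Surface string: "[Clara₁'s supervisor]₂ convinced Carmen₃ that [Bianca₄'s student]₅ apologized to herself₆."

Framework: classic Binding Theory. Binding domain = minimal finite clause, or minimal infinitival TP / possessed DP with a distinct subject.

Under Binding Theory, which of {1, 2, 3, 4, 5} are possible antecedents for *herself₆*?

*herself* is an anaphor, so Principle A applies: it must be bound in its binding domain.
Binding domain of *herself₆*: the embedded TP, whose subject is [Bianca₄'s student]₅.
*Clara₁* does not c-command the anaphor → cannot bind it.
*[Clara₁'s supervisor]₂* c-commands the anaphor but is outside its binding domain → cannot satisfy Principle A.
*Carmen₃* c-commands the anaphor but is outside its binding domain → cannot satisfy Principle A.
*Bianca₄* does not c-command the anaphor → cannot bind it.
*[Bianca₄'s student]₅* c-commands the anaphor within its binding domain → licit binder.

{5}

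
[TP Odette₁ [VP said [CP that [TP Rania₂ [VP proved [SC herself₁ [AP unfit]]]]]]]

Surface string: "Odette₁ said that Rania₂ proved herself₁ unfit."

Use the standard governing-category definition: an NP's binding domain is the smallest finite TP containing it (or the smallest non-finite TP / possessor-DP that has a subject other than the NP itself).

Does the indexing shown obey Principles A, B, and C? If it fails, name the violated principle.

The two coindexed NPs are *Odette₁* and *herself₁*.
*herself₁* is an anaphor. Principle A requires it to be bound within its binding domain — the embedded TP, whose subject is Rania₂.
Within that domain it is c-commanded by *Rania₂*, which does not share its index.
*Odette₁* does c-command the anaphor, but from outside its binding domain.
The anaphor is unbound in its domain → Principle A violation.

Principle A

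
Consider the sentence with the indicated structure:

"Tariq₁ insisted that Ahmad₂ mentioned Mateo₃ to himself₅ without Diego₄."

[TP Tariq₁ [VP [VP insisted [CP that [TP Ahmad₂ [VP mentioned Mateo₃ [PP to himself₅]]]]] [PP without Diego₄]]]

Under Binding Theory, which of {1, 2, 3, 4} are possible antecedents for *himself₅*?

{2, 3}

*himself* is an anaphor, so Principle A applies: it must be bound in its binding domain.
Binding domain of *himself₅*: the embedded TP, whose subject is Ahmad₂.
*Tariq₁* c-commands the anaphor but is outside its binding domain → cannot satisfy Principle A.
*Ahmad₂* c-commands the anaphor within its binding domain → licit binder.
*Mateo₃* c-commands the anaphor within its binding domain → licit binder.
*Diego₄* does not c-command the anaphor → cannot bind it.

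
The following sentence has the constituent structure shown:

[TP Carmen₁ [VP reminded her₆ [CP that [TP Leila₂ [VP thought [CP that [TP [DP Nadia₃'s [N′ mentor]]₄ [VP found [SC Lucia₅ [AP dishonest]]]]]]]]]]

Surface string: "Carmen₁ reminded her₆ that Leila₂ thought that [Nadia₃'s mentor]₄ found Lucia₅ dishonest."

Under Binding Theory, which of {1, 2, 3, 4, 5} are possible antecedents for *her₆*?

none

*her* is a pronoun, so Principle B applies: it must be free in its binding domain.
Binding domain of *her₆*: the matrix TP, whose subject is Carmen₁.
*Carmen₁* c-commands the pronoun within its binding domain → coindexation would violate Principle B.
*Leila₂*: the pronoun c-commands this R-expression → coindexation would violate Principle C on *Leila₂*.
*Nadia₃*: the pronoun c-commands this R-expression → coindexation would violate Principle C on *Nadia₃*.
*[Nadia₃'s mentor]₄*: the pronoun c-commands this R-expression → coindexation would violate Principle C on *[Nadia₃'s mentor]₄*.
*Lucia₅*: the pronoun c-commands this R-expression → coindexation would violate Principle C on *Lucia₅*.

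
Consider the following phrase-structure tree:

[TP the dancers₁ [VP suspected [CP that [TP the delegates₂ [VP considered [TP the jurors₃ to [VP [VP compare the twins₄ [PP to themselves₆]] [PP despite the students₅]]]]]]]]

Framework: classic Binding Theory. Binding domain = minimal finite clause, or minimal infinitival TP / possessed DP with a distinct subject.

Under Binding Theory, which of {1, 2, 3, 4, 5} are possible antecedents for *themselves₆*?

{3, 4}

*themselves* is an anaphor, so Principle A applies: it must be bound in its binding domain.
Binding domain of *themselves₆*: the embedded TP, whose subject is the jurors₃.
*the dancers₁* c-commands the anaphor but is outside its binding domain → cannot satisfy Principle A.
*the delegates₂* c-commands the anaphor but is outside its binding domain → cannot satisfy Principle A.
*the jurors₃* c-commands the anaphor within its binding domain → licit binder.
*the twins₄* c-commands the anaphor within its binding domain → licit binder.
*the students₅* does not c-command the anaphor → cannot bind it.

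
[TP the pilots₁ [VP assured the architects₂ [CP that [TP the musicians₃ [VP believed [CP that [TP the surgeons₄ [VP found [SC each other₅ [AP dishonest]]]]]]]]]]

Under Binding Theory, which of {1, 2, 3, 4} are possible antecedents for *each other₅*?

*each other* is an anaphor, so Principle A applies: it must be bound in its binding domain.
Binding domain of *each other₅*: the embedded TP, whose subject is the surgeons₄.
*the pilots₁* c-commands the anaphor but is outside its binding domain → cannot satisfy Principle A.
*the architects₂* c-commands the anaphor but is outside its binding domain → cannot satisfy Principle A.
*the musicians₃* c-commands the anaphor but is outside its binding domain → cannot satisfy Principle A.
*the surgeons₄* c-commands the anaphor within its binding domain → licit binder.

{4}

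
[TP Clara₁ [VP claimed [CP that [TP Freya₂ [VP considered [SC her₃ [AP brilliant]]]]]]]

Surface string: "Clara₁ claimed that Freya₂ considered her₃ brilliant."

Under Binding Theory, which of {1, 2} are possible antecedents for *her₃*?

*her* is a pronoun, so Principle B applies: it must be free in its binding domain.
Binding domain of *her₃*: the embedded TP, whose subject is Freya₂.
*Clara₁* c-commands the pronoun but from outside its binding domain, and is not c-commanded by it → coindexation permitted.
*Freya₂* c-commands the pronoun within its binding domain → coindexation would violate Principle B.

{1}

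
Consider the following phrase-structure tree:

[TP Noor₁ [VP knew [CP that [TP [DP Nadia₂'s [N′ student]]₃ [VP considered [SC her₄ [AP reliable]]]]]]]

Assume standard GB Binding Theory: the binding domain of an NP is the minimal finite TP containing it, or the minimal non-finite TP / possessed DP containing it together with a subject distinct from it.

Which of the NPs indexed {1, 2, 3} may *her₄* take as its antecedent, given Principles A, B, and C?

*her* is a pronoun, so Principle B applies: it must be free in its binding domain.
Binding domain of *her₄*: the embedded TP, whose subject is [Nadia₂'s student]₃.
*Noor₁* c-commands the pronoun but from outside its binding domain, and is not c-commanded by it → coindexation permitted.
*Nadia₂* and the pronoun do not c-command one another → neither Principle B nor Principle C is at stake; coindexation permitted.
*[Nadia₂'s student]₃* c-commands the pronoun within its binding domain → coindexation would violate Principle B.

{1, 2}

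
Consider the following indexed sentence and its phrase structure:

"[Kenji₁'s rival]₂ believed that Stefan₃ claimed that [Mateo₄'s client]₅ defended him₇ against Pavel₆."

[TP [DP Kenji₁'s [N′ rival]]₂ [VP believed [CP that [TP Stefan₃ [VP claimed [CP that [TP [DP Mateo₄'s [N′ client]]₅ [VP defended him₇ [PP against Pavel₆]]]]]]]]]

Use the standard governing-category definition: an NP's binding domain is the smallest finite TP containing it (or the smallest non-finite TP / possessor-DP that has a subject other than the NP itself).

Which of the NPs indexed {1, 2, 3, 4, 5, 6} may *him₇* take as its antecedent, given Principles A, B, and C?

*him* is a pronoun, so Principle B applies: it must be free in its binding domain.
Binding domain of *him₇*: the embedded TP, whose subject is [Mateo₄'s client]₅.
*Kenji₁* and the pronoun do not c-command one another → neither Principle B nor Principle C is at stake; coindexation permitted.
*[Kenji₁'s rival]₂* c-commands the pronoun but from outside its binding domain, and is not c-commanded by it → coindexation permitted.
*Stefan₃* c-commands the pronoun but from outside its binding domain, and is not c-commanded by it → coindexation permitted.
*Mateo₄* and the pronoun do not c-command one another → neither Principle B nor Principle C is at stake; coindexation permitted.
*[Mateo₄'s client]₅* c-commands the pronoun within its binding domain → coindexation would violate Principle B.
*Pavel₆*: the pronoun c-commands this R-expression → coindexation would violate Principle C on *Pavel₆*.

{1, 2, 3, 4}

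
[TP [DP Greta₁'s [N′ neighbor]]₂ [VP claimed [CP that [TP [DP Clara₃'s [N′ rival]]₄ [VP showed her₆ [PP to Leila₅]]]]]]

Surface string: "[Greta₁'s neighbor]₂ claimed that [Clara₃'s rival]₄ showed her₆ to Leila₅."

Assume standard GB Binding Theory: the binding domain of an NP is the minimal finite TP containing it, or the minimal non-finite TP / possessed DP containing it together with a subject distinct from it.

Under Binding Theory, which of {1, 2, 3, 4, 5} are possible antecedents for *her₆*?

*her* is a pronoun, so Principle B applies: it must be free in its binding domain.
Binding domain of *her₆*: the embedded TP, whose subject is [Clara₃'s rival]₄.
*Greta₁* and the pronoun do not c-command one another → neither Principle B nor Principle C is at stake; coindexation permitted.
*[Greta₁'s neighbor]₂* c-commands the pronoun but from outside its binding domain, and is not c-commanded by it → coindexation permitted.
*Clara₃* and the pronoun do not c-command one another → neither Principle B nor Principle C is at stake; coindexation permitted.
*[Clara₃'s rival]₄* c-commands the pronoun within its binding domain → coindexation would violate Principle B.
*Leila₅*: the pronoun c-commands this R-expression → coindexation would violate Principle C on *Leila₅*.

{1, 2, 3}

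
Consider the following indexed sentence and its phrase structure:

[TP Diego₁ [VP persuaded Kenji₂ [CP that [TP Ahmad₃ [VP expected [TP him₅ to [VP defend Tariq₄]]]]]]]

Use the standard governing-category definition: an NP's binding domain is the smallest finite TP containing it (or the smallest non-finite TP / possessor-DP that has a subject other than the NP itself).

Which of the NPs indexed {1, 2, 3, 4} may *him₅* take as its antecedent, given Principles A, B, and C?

{1, 2}

*him* is a pronoun, so Principle B applies: it must be free in its binding domain.
Binding domain of *him₅*: the embedded TP, whose subject is Ahmad₃.
*Diego₁* c-commands the pronoun but from outside its binding domain, and is not c-commanded by it → coindexation permitted.
*Kenji₂* c-commands the pronoun but from outside its binding domain, and is not c-commanded by it → coindexation permitted.
*Ahmad₃* c-commands the pronoun within its binding domain → coindexation would violate Principle B.
*Tariq₄*: the pronoun c-commands this R-expression → coindexation would violate Principle C on *Tariq₄*.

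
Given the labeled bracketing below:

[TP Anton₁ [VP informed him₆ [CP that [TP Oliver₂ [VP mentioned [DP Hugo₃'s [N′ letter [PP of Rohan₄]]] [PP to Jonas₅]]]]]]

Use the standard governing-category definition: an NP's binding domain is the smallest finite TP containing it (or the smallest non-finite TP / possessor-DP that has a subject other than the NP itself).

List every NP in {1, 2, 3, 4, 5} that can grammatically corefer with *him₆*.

none

*him* is a pronoun, so Principle B applies: it must be free in its binding domain.
Binding domain of *him₆*: the matrix TP, whose subject is Anton₁.
*Anton₁* c-commands the pronoun within its binding domain → coindexation would violate Principle B.
*Oliver₂*: the pronoun c-commands this R-expression → coindexation would violate Principle C on *Oliver₂*.
*Hugo₃*: the pronoun c-commands this R-expression → coindexation would violate Principle C on *Hugo₃*.
*Rohan₄*: the pronoun c-commands this R-expression → coindexation would violate Principle C on *Rohan₄*.
*Jonas₅*: the pronoun c-commands this R-expression → coindexation would violate Principle C on *Jonas₅*.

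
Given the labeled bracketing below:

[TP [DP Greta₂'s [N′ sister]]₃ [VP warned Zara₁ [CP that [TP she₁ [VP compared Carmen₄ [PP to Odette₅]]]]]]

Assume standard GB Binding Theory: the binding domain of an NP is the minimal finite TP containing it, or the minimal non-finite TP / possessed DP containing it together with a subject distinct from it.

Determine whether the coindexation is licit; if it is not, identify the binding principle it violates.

grammatical

The two coindexed NPs are *Zara₁* and *she₁*.
*she₁* is a pronoun; nothing c-commands it within its binding domain (the embedded TP.), so Principle B holds trivially.
*Zara₁* is an R-expression; *she₁* does not c-command it, and no other NP shares its index, so Principle C is satisfied.
All principles are respected.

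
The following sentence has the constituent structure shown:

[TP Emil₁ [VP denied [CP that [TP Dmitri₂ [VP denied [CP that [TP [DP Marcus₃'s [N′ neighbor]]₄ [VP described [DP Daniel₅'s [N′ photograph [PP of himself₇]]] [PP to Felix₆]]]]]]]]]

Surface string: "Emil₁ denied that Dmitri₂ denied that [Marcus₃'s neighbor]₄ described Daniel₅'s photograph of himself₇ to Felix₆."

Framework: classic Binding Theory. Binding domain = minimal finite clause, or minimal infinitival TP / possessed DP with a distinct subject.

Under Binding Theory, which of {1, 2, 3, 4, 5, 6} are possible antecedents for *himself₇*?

*himself* is an anaphor, so Principle A applies: it must be bound in its binding domain.
Binding domain of *himself₇*: the possessed DP, whose subject is Daniel₅.
*Emil₁* c-commands the anaphor but is outside its binding domain → cannot satisfy Principle A.
*Dmitri₂* c-commands the anaphor but is outside its binding domain → cannot satisfy Principle A.
*Marcus₃* does not c-command the anaphor → cannot bind it.
*[Marcus₃'s neighbor]₄* c-commands the anaphor but is outside its binding domain → cannot satisfy Principle A.
*Daniel₅* c-commands the anaphor within its binding domain → licit binder.
*Felix₆* does not c-command the anaphor → cannot bind it.

{5}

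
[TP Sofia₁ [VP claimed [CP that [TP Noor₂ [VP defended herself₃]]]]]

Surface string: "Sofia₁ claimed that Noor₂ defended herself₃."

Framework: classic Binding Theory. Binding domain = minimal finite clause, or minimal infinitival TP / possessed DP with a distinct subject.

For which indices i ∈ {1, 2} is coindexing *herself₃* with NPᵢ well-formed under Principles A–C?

*herself* is an anaphor, so Principle A applies: it must be bound in its binding domain.
Binding domain of *herself₃*: the embedded TP, whose subject is Noor₂.
*Sofia₁* c-commands the anaphor but is outside its binding domain → cannot satisfy Principle A.
*Noor₂* c-commands the anaphor within its binding domain → licit binder.

{2}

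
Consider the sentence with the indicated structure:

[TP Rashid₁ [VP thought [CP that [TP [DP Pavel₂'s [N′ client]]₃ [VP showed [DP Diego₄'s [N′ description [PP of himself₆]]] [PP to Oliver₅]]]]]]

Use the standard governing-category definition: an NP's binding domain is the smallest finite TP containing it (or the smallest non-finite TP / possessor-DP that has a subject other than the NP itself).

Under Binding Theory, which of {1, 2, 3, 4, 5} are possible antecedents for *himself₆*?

*himself* is an anaphor, so Principle A applies: it must be bound in its binding domain.
Binding domain of *himself₆*: the possessed DP, whose subject is Diego₄.
*Rashid₁* c-commands the anaphor but is outside its binding domain → cannot satisfy Principle A.
*Pavel₂* does not c-command the anaphor → cannot bind it.
*[Pavel₂'s client]₃* c-commands the anaphor but is outside its binding domain → cannot satisfy Principle A.
*Diego₄* c-commands the anaphor within its binding domain → licit binder.
*Oliver₅* does not c-command the anaphor → cannot bind it.

{4}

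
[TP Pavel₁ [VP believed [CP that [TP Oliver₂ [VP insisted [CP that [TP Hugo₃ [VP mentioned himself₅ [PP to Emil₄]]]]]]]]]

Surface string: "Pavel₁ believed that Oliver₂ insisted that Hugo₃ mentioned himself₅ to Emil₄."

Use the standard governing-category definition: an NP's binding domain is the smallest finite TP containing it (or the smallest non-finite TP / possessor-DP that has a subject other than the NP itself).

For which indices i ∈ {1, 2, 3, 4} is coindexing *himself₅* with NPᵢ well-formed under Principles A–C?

{3}

*himself* is an anaphor, so Principle A applies: it must be bound in its binding domain.
Binding domain of *himself₅*: the embedded TP, whose subject is Hugo₃.
*Pavel₁* c-commands the anaphor but is outside its binding domain → cannot satisfy Principle A.
*Oliver₂* c-commands the anaphor but is outside its binding domain → cannot satisfy Principle A.
*Hugo₃* c-commands the anaphor within its binding domain → licit binder.
*Emil₄* does not c-command the anaphor → cannot bind it.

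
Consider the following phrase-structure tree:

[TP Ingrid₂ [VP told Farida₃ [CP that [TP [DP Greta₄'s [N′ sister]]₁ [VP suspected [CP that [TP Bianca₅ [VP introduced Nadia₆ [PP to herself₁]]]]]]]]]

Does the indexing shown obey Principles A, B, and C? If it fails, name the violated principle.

Principle A

The two coindexed NPs are *[Greta₄'s sister]₁* and *herself₁*.
*herself₁* is an anaphor. Principle A requires it to be bound within its binding domain — the embedded TP, whose subject is Bianca₅.
Within that domain it is c-commanded by *Bianca₅*, *Nadia₆*, none of which share its index.
*[Greta₄'s sister]₁* does c-command the anaphor, but from outside its binding domain.
The anaphor is unbound in its domain → Principle A violation.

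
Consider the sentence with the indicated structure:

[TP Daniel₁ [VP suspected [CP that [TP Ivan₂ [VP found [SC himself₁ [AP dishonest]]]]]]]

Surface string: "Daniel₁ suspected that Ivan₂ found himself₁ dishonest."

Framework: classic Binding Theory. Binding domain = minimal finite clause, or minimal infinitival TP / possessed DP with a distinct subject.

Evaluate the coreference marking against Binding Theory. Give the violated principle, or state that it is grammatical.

Principle A

The two coindexed NPs are *Daniel₁* and *himself₁*.
*himself₁* is an anaphor. Principle A requires it to be bound within its binding domain — the embedded TP, whose subject is Ivan₂.
Within that domain it is c-commanded by *Ivan₂*, which does not share its index.
*Daniel₁* does c-command the anaphor, but from outside its binding domain.
The anaphor is unbound in its domain → Principle A violation.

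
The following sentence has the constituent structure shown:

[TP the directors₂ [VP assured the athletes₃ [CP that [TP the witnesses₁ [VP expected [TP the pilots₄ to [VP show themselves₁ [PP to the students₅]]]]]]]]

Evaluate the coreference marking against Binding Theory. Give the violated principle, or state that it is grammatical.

Principle A

The two coindexed NPs are *the witnesses₁* and *themselves₁*.
*themselves₁* is an anaphor. Principle A requires it to be bound within its binding domain — the embedded TP, whose subject is the pilots₄.
Within that domain it is c-commanded by *the pilots₄*, which does not share its index.
*the witnesses₁* does c-command the anaphor, but from outside its binding domain.
The anaphor is unbound in its domain → Principle A violation.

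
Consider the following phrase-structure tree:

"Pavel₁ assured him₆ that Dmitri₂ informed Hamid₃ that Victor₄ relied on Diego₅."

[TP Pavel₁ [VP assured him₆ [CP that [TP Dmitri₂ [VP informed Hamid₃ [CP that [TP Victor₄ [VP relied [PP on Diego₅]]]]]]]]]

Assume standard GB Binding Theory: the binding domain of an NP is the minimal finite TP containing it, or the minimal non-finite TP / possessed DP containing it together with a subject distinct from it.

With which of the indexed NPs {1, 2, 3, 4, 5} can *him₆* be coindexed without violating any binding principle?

none

*him* is a pronoun, so Principle B applies: it must be free in its binding domain.
Binding domain of *him₆*: the matrix TP, whose subject is Pavel₁.
*Pavel₁* c-commands the pronoun within its binding domain → coindexation would violate Principle B.
*Dmitri₂*: the pronoun c-commands this R-expression → coindexation would violate Principle C on *Dmitri₂*.
*Hamid₃*: the pronoun c-commands this R-expression → coindexation would violate Principle C on *Hamid₃*.
*Victor₄*: the pronoun c-commands this R-expression → coindexation would violate Principle C on *Victor₄*.
*Diego₅*: the pronoun c-commands this R-expression → coindexation would violate Principle C on *Diego₅*.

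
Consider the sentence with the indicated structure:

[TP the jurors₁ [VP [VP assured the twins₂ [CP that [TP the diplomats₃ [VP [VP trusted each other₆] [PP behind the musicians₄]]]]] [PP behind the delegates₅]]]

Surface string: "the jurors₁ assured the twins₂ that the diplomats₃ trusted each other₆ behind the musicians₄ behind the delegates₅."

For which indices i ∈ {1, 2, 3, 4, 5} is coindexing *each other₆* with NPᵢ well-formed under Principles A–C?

*each other* is an anaphor, so Principle A applies: it must be bound in its binding domain.
Binding domain of *each other₆*: the embedded TP, whose subject is the diplomats₃.
*the jurors₁* c-commands the anaphor but is outside its binding domain → cannot satisfy Principle A.
*the twins₂* c-commands the anaphor but is outside its binding domain → cannot satisfy Principle A.
*the diplomats₃* c-commands the anaphor within its binding domain → licit binder.
*the musicians₄* does not c-command the anaphor → cannot bind it.
*the delegates₅* does not c-command the anaphor → cannot bind it.

{3}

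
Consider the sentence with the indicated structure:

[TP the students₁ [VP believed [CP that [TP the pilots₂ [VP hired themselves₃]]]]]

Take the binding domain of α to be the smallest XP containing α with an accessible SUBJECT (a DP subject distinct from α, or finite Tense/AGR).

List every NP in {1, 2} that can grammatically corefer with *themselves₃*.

*themselves* is an anaphor, so Principle A applies: it must be bound in its binding domain.
Binding domain of *themselves₃*: the embedded TP, whose subject is the pilots₂.
*the students₁* c-commands the anaphor but is outside its binding domain → cannot satisfy Principle A.
*the pilots₂* c-commands the anaphor within its binding domain → licit binder.

{2}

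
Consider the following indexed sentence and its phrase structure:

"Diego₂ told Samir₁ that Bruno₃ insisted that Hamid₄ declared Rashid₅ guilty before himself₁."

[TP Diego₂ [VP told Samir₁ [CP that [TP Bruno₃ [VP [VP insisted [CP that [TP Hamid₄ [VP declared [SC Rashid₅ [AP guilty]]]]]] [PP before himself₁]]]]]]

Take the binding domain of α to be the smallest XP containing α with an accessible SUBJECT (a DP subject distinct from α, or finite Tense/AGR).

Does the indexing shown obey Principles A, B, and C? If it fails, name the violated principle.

Principle A

The two coindexed NPs are *Samir₁* and *himself₁*.
*himself₁* is an anaphor. Principle A requires it to be bound within its binding domain — the embedded TP, whose subject is Bruno₃.
Within that domain it is c-commanded by *Bruno₃*, which does not share its index.
*Samir₁* does c-command the anaphor, but from outside its binding domain.
The anaphor is unbound in its domain → Principle A violation.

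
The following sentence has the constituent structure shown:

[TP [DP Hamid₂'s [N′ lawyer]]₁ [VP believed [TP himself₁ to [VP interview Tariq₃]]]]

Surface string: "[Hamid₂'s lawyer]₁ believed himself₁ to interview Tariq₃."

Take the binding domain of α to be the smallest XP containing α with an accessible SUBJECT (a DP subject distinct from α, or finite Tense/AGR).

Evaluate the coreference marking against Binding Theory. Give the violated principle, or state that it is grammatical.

The two coindexed NPs are *[Hamid₂'s lawyer]₁* and *himself₁*.
*himself₁* is an anaphor; its binding domain is the matrix TP, whose subject is [Hamid₂'s lawyer]₁. *[Hamid₂'s lawyer]₁* c-commands it within that domain and shares its index, so Principle A is satisfied.
*[Hamid₂'s lawyer]₁* is an R-expression; *himself₁* does not c-command it, and no other NP shares its index, so Principle C is satisfied.
All principles are respected.

grammatical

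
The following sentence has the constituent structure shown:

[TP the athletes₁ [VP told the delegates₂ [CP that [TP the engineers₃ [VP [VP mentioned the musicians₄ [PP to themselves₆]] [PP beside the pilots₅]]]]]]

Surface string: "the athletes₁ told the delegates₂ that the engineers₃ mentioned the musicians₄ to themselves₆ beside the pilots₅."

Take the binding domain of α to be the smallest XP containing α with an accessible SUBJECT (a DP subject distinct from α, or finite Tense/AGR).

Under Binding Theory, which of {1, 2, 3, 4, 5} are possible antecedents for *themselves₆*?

{3, 4}

*themselves* is an anaphor, so Principle A applies: it must be bound in its binding domain.
Binding domain of *themselves₆*: the embedded TP, whose subject is the engineers₃.
*the athletes₁* c-commands the anaphor but is outside its binding domain → cannot satisfy Principle A.
*the delegates₂* c-commands the anaphor but is outside its binding domain → cannot satisfy Principle A.
*the engineers₃* c-commands the anaphor within its binding domain → licit binder.
*the musicians₄* c-commands the anaphor within its binding domain → licit binder.
*the pilots₅* does not c-command the anaphor → cannot bind it.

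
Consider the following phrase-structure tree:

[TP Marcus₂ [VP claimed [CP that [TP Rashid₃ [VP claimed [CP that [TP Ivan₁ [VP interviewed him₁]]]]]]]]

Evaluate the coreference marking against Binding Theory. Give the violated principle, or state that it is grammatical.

Principle B

The two coindexed NPs are *Ivan₁* and *him₁*.
*him₁* is a pronoun. Its binding domain is the embedded TP, whose subject is Ivan₁.
*Ivan₁* c-commands it within that domain and carries the same index.
The pronoun is locally bound → Principle B violation.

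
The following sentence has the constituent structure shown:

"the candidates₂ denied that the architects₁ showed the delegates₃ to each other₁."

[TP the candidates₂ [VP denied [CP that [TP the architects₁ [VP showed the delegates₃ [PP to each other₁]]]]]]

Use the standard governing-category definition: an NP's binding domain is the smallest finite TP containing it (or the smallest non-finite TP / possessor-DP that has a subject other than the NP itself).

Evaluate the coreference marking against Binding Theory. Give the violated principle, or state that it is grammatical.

The two coindexed NPs are *the architects₁* and *each other₁*.
*each other₁* is an anaphor; its binding domain is the embedded TP, whose subject is the architects₁. *the architects₁* c-commands it within that domain and shares its index, so Principle A is satisfied.
*the architects₁* is an R-expression; *each other₁* does not c-command it, and no other NP shares its index, so Principle C is satisfied.
All principles are respected.

grammatical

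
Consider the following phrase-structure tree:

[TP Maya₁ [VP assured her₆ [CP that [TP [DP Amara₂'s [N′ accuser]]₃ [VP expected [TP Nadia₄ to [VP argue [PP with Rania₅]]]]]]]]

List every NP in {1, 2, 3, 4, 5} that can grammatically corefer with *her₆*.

*her* is a pronoun, so Principle B applies: it must be free in its binding domain.
Binding domain of *her₆*: the matrix TP, whose subject is Maya₁.
*Maya₁* c-commands the pronoun within its binding domain → coindexation would violate Principle B.
*Amara₂*: the pronoun c-commands this R-expression → coindexation would violate Principle C on *Amara₂*.
*[Amara₂'s accuser]₃*: the pronoun c-commands this R-expression → coindexation would violate Principle C on *[Amara₂'s accuser]₃*.
*Nadia₄*: the pronoun c-commands this R-expression → coindexation would violate Principle C on *Nadia₄*.
*Rania₅*: the pronoun c-commands this R-expression → coindexation would violate Principle C on *Rania₅*.

none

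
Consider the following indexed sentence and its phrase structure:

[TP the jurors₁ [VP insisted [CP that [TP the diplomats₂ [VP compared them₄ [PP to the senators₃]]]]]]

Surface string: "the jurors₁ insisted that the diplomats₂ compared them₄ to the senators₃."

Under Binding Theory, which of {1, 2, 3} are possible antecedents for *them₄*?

*them* is a pronoun, so Principle B applies: it must be free in its binding domain.
Binding domain of *them₄*: the embedded TP, whose subject is the diplomats₂.
*the jurors₁* c-commands the pronoun but from outside its binding domain, and is not c-commanded by it → coindexation permitted.
*the diplomats₂* c-commands the pronoun within its binding domain → coindexation would violate Principle B.
*the senators₃*: the pronoun c-commands this R-expression → coindexation would violate Principle C on *the senators₃*.

{1}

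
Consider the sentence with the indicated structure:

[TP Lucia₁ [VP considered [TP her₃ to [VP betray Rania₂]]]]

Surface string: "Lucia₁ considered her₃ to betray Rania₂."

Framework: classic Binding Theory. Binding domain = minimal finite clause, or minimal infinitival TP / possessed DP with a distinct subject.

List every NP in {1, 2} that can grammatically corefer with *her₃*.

none

*her* is a pronoun, so Principle B applies: it must be free in its binding domain.
Binding domain of *her₃*: the matrix TP, whose subject is Lucia₁.
*Lucia₁* c-commands the pronoun within its binding domain → coindexation would violate Principle B.
*Rania₂*: the pronoun c-commands this R-expression → coindexation would violate Principle C on *Rania₂*.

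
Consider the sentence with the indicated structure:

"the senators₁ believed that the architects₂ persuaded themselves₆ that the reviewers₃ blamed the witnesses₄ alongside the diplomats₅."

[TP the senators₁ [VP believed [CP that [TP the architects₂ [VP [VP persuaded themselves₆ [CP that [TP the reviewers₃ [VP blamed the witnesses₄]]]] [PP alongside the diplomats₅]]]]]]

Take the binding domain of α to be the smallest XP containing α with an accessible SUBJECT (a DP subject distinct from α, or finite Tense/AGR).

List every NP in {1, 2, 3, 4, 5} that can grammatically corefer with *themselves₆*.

*themselves* is an anaphor, so Principle A applies: it must be bound in its binding domain.
Binding domain of *themselves₆*: the embedded TP, whose subject is the architects₂.
*the senators₁* c-commands the anaphor but is outside its binding domain → cannot satisfy Principle A.
*the architects₂* c-commands the anaphor within its binding domain → licit binder.
*the reviewers₃* does not c-command the anaphor → cannot bind it.
*the witnesses₄* does not c-command the anaphor → cannot bind it.
*the diplomats₅* does not c-command the anaphor → cannot bind it.

{2}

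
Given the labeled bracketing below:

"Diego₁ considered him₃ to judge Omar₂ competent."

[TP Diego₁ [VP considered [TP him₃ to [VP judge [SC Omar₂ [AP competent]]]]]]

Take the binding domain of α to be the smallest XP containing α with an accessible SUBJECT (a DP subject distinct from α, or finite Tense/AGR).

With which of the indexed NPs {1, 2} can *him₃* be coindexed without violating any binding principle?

*him* is a pronoun, so Principle B applies: it must be free in its binding domain.
Binding domain of *him₃*: the matrix TP, whose subject is Diego₁.
*Diego₁* c-commands the pronoun within its binding domain → coindexation would violate Principle B.
*Omar₂*: the pronoun c-commands this R-expression → coindexation would violate Principle C on *Omar₂*.

none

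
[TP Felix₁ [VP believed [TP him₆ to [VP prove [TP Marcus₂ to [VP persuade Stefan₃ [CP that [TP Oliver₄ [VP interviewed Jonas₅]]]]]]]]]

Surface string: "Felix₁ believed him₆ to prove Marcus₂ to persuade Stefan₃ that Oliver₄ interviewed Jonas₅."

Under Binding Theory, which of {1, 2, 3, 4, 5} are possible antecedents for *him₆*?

none

*him* is a pronoun, so Principle B applies: it must be free in its binding domain.
Binding domain of *him₆*: the matrix TP, whose subject is Felix₁.
*Felix₁* c-commands the pronoun within its binding domain → coindexation would violate Principle B.
*Marcus₂*: the pronoun c-commands this R-expression → coindexation would violate Principle C on *Marcus₂*.
*Stefan₃*: the pronoun c-commands this R-expression → coindexation would violate Principle C on *Stefan₃*.
*Oliver₄*: the pronoun c-commands this R-expression → coindexation would violate Principle C on *Oliver₄*.
*Jonas₅*: the pronoun c-commands this R-expression → coindexation would violate Principle C on *Jonas₅*.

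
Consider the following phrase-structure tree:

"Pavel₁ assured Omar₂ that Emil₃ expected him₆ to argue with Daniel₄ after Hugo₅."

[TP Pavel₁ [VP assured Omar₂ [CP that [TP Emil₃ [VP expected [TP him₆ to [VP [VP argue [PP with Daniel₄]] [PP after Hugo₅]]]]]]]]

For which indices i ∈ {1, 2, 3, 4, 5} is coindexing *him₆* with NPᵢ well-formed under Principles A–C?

{1, 2}

*him* is a pronoun, so Principle B applies: it must be free in its binding domain.
Binding domain of *him₆*: the embedded TP, whose subject is Emil₃.
*Pavel₁* c-commands the pronoun but from outside its binding domain, and is not c-commanded by it → coindexation permitted.
*Omar₂* c-commands the pronoun but from outside its binding domain, and is not c-commanded by it → coindexation permitted.
*Emil₃* c-commands the pronoun within its binding domain → coindexation would violate Principle B.
*Daniel₄*: the pronoun c-commands this R-expression → coindexation would violate Principle C on *Daniel₄*.
*Hugo₅*: the pronoun c-commands this R-expression → coindexation would violate Principle C on *Hugo₅*.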